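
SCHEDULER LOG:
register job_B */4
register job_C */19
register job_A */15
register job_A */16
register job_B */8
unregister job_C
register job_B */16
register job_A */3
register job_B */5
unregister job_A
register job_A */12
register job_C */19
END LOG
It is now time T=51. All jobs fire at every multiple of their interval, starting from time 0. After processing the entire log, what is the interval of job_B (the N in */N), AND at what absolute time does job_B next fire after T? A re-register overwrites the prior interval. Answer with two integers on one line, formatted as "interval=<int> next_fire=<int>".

Answer: interval=5 next_fire=55

Derivation:
Op 1: register job_B */4 -> active={job_B:*/4}
Op 2: register job_C */19 -> active={job_B:*/4, job_C:*/19}
Op 3: register job_A */15 -> active={job_A:*/15, job_B:*/4, job_C:*/19}
Op 4: register job_A */16 -> active={job_A:*/16, job_B:*/4, job_C:*/19}
Op 5: register job_B */8 -> active={job_A:*/16, job_B:*/8, job_C:*/19}
Op 6: unregister job_C -> active={job_A:*/16, job_B:*/8}
Op 7: register job_B */16 -> active={job_A:*/16, job_B:*/16}
Op 8: register job_A */3 -> active={job_A:*/3, job_B:*/16}
Op 9: register job_B */5 -> active={job_A:*/3, job_B:*/5}
Op 10: unregister job_A -> active={job_B:*/5}
Op 11: register job_A */12 -> active={job_A:*/12, job_B:*/5}
Op 12: register job_C */19 -> active={job_A:*/12, job_B:*/5, job_C:*/19}
Final interval of job_B = 5
Next fire of job_B after T=51: (51//5+1)*5 = 55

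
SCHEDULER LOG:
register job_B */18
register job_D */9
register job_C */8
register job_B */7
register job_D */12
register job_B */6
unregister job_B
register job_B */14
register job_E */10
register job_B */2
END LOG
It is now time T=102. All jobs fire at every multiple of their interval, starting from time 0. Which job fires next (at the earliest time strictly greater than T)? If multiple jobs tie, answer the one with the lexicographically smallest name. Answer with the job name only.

Answer: job_B

Derivation:
Op 1: register job_B */18 -> active={job_B:*/18}
Op 2: register job_D */9 -> active={job_B:*/18, job_D:*/9}
Op 3: register job_C */8 -> active={job_B:*/18, job_C:*/8, job_D:*/9}
Op 4: register job_B */7 -> active={job_B:*/7, job_C:*/8, job_D:*/9}
Op 5: register job_D */12 -> active={job_B:*/7, job_C:*/8, job_D:*/12}
Op 6: register job_B */6 -> active={job_B:*/6, job_C:*/8, job_D:*/12}
Op 7: unregister job_B -> active={job_C:*/8, job_D:*/12}
Op 8: register job_B */14 -> active={job_B:*/14, job_C:*/8, job_D:*/12}
Op 9: register job_E */10 -> active={job_B:*/14, job_C:*/8, job_D:*/12, job_E:*/10}
Op 10: register job_B */2 -> active={job_B:*/2, job_C:*/8, job_D:*/12, job_E:*/10}
  job_B: interval 2, next fire after T=102 is 104
  job_C: interval 8, next fire after T=102 is 104
  job_D: interval 12, next fire after T=102 is 108
  job_E: interval 10, next fire after T=102 is 110
Earliest = 104, winner (lex tiebreak) = job_B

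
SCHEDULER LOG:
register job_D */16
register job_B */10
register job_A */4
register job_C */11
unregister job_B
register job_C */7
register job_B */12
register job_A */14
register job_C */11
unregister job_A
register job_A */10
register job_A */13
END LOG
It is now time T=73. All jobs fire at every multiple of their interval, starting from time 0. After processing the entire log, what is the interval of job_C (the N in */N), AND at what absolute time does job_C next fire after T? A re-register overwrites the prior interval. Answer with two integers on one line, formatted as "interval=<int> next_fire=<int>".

Op 1: register job_D */16 -> active={job_D:*/16}
Op 2: register job_B */10 -> active={job_B:*/10, job_D:*/16}
Op 3: register job_A */4 -> active={job_A:*/4, job_B:*/10, job_D:*/16}
Op 4: register job_C */11 -> active={job_A:*/4, job_B:*/10, job_C:*/11, job_D:*/16}
Op 5: unregister job_B -> active={job_A:*/4, job_C:*/11, job_D:*/16}
Op 6: register job_C */7 -> active={job_A:*/4, job_C:*/7, job_D:*/16}
Op 7: register job_B */12 -> active={job_A:*/4, job_B:*/12, job_C:*/7, job_D:*/16}
Op 8: register job_A */14 -> active={job_A:*/14, job_B:*/12, job_C:*/7, job_D:*/16}
Op 9: register job_C */11 -> active={job_A:*/14, job_B:*/12, job_C:*/11, job_D:*/16}
Op 10: unregister job_A -> active={job_B:*/12, job_C:*/11, job_D:*/16}
Op 11: register job_A */10 -> active={job_A:*/10, job_B:*/12, job_C:*/11, job_D:*/16}
Op 12: register job_A */13 -> active={job_A:*/13, job_B:*/12, job_C:*/11, job_D:*/16}
Final interval of job_C = 11
Next fire of job_C after T=73: (73//11+1)*11 = 77

Answer: interval=11 next_fire=77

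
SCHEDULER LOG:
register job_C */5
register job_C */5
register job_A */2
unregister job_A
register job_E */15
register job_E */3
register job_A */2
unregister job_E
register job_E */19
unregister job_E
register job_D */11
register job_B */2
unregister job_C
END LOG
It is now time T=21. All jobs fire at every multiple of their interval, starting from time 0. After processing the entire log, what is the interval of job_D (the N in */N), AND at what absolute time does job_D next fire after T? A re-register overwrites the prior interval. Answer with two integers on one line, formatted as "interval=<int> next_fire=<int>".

Answer: interval=11 next_fire=22

Derivation:
Op 1: register job_C */5 -> active={job_C:*/5}
Op 2: register job_C */5 -> active={job_C:*/5}
Op 3: register job_A */2 -> active={job_A:*/2, job_C:*/5}
Op 4: unregister job_A -> active={job_C:*/5}
Op 5: register job_E */15 -> active={job_C:*/5, job_E:*/15}
Op 6: register job_E */3 -> active={job_C:*/5, job_E:*/3}
Op 7: register job_A */2 -> active={job_A:*/2, job_C:*/5, job_E:*/3}
Op 8: unregister job_E -> active={job_A:*/2, job_C:*/5}
Op 9: register job_E */19 -> active={job_A:*/2, job_C:*/5, job_E:*/19}
Op 10: unregister job_E -> active={job_A:*/2, job_C:*/5}
Op 11: register job_D */11 -> active={job_A:*/2, job_C:*/5, job_D:*/11}
Op 12: register job_B */2 -> active={job_A:*/2, job_B:*/2, job_C:*/5, job_D:*/11}
Op 13: unregister job_C -> active={job_A:*/2, job_B:*/2, job_D:*/11}
Final interval of job_D = 11
Next fire of job_D after T=21: (21//11+1)*11 = 22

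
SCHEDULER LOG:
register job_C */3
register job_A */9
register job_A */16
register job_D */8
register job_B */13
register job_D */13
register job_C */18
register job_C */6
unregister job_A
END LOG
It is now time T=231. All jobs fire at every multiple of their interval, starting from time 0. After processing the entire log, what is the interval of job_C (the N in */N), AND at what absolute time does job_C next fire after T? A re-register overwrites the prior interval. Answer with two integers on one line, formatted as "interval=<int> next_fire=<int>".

Answer: interval=6 next_fire=234

Derivation:
Op 1: register job_C */3 -> active={job_C:*/3}
Op 2: register job_A */9 -> active={job_A:*/9, job_C:*/3}
Op 3: register job_A */16 -> active={job_A:*/16, job_C:*/3}
Op 4: register job_D */8 -> active={job_A:*/16, job_C:*/3, job_D:*/8}
Op 5: register job_B */13 -> active={job_A:*/16, job_B:*/13, job_C:*/3, job_D:*/8}
Op 6: register job_D */13 -> active={job_A:*/16, job_B:*/13, job_C:*/3, job_D:*/13}
Op 7: register job_C */18 -> active={job_A:*/16, job_B:*/13, job_C:*/18, job_D:*/13}
Op 8: register job_C */6 -> active={job_A:*/16, job_B:*/13, job_C:*/6, job_D:*/13}
Op 9: unregister job_A -> active={job_B:*/13, job_C:*/6, job_D:*/13}
Final interval of job_C = 6
Next fire of job_C after T=231: (231//6+1)*6 = 234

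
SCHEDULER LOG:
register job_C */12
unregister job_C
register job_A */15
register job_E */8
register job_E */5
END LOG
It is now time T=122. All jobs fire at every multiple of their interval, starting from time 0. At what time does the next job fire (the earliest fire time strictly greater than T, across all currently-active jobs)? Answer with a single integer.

Answer: 125

Derivation:
Op 1: register job_C */12 -> active={job_C:*/12}
Op 2: unregister job_C -> active={}
Op 3: register job_A */15 -> active={job_A:*/15}
Op 4: register job_E */8 -> active={job_A:*/15, job_E:*/8}
Op 5: register job_E */5 -> active={job_A:*/15, job_E:*/5}
  job_A: interval 15, next fire after T=122 is 135
  job_E: interval 5, next fire after T=122 is 125
Earliest fire time = 125 (job job_E)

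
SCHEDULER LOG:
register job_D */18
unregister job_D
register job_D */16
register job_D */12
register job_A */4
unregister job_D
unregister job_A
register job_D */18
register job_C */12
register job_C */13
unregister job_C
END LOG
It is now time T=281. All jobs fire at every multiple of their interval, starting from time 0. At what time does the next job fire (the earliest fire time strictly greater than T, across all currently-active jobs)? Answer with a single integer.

Answer: 288

Derivation:
Op 1: register job_D */18 -> active={job_D:*/18}
Op 2: unregister job_D -> active={}
Op 3: register job_D */16 -> active={job_D:*/16}
Op 4: register job_D */12 -> active={job_D:*/12}
Op 5: register job_A */4 -> active={job_A:*/4, job_D:*/12}
Op 6: unregister job_D -> active={job_A:*/4}
Op 7: unregister job_A -> active={}
Op 8: register job_D */18 -> active={job_D:*/18}
Op 9: register job_C */12 -> active={job_C:*/12, job_D:*/18}
Op 10: register job_C */13 -> active={job_C:*/13, job_D:*/18}
Op 11: unregister job_C -> active={job_D:*/18}
  job_D: interval 18, next fire after T=281 is 288
Earliest fire time = 288 (job job_D)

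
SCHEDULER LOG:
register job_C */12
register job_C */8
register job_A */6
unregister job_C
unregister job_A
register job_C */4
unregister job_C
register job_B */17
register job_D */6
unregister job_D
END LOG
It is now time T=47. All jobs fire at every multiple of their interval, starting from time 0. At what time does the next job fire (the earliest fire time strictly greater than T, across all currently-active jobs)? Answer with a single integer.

Answer: 51

Derivation:
Op 1: register job_C */12 -> active={job_C:*/12}
Op 2: register job_C */8 -> active={job_C:*/8}
Op 3: register job_A */6 -> active={job_A:*/6, job_C:*/8}
Op 4: unregister job_C -> active={job_A:*/6}
Op 5: unregister job_A -> active={}
Op 6: register job_C */4 -> active={job_C:*/4}
Op 7: unregister job_C -> active={}
Op 8: register job_B */17 -> active={job_B:*/17}
Op 9: register job_D */6 -> active={job_B:*/17, job_D:*/6}
Op 10: unregister job_D -> active={job_B:*/17}
  job_B: interval 17, next fire after T=47 is 51
Earliest fire time = 51 (job job_B)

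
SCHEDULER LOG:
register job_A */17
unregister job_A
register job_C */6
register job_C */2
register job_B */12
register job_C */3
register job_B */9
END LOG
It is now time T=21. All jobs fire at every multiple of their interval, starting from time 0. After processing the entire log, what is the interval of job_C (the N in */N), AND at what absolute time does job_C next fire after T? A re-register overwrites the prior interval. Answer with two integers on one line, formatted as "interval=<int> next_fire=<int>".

Answer: interval=3 next_fire=24

Derivation:
Op 1: register job_A */17 -> active={job_A:*/17}
Op 2: unregister job_A -> active={}
Op 3: register job_C */6 -> active={job_C:*/6}
Op 4: register job_C */2 -> active={job_C:*/2}
Op 5: register job_B */12 -> active={job_B:*/12, job_C:*/2}
Op 6: register job_C */3 -> active={job_B:*/12, job_C:*/3}
Op 7: register job_B */9 -> active={job_B:*/9, job_C:*/3}
Final interval of job_C = 3
Next fire of job_C after T=21: (21//3+1)*3 = 24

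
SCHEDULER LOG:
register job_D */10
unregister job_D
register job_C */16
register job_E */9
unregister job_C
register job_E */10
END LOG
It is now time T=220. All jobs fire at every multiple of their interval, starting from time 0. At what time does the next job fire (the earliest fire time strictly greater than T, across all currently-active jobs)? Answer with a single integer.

Op 1: register job_D */10 -> active={job_D:*/10}
Op 2: unregister job_D -> active={}
Op 3: register job_C */16 -> active={job_C:*/16}
Op 4: register job_E */9 -> active={job_C:*/16, job_E:*/9}
Op 5: unregister job_C -> active={job_E:*/9}
Op 6: register job_E */10 -> active={job_E:*/10}
  job_E: interval 10, next fire after T=220 is 230
Earliest fire time = 230 (job job_E)

Answer: 230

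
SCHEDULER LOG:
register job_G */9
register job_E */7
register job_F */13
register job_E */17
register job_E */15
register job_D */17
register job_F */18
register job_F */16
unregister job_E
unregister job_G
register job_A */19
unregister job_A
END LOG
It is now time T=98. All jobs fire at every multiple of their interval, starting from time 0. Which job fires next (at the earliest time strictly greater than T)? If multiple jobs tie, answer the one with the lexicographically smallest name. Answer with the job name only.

Op 1: register job_G */9 -> active={job_G:*/9}
Op 2: register job_E */7 -> active={job_E:*/7, job_G:*/9}
Op 3: register job_F */13 -> active={job_E:*/7, job_F:*/13, job_G:*/9}
Op 4: register job_E */17 -> active={job_E:*/17, job_F:*/13, job_G:*/9}
Op 5: register job_E */15 -> active={job_E:*/15, job_F:*/13, job_G:*/9}
Op 6: register job_D */17 -> active={job_D:*/17, job_E:*/15, job_F:*/13, job_G:*/9}
Op 7: register job_F */18 -> active={job_D:*/17, job_E:*/15, job_F:*/18, job_G:*/9}
Op 8: register job_F */16 -> active={job_D:*/17, job_E:*/15, job_F:*/16, job_G:*/9}
Op 9: unregister job_E -> active={job_D:*/17, job_F:*/16, job_G:*/9}
Op 10: unregister job_G -> active={job_D:*/17, job_F:*/16}
Op 11: register job_A */19 -> active={job_A:*/19, job_D:*/17, job_F:*/16}
Op 12: unregister job_A -> active={job_D:*/17, job_F:*/16}
  job_D: interval 17, next fire after T=98 is 102
  job_F: interval 16, next fire after T=98 is 112
Earliest = 102, winner (lex tiebreak) = job_D

Answer: job_D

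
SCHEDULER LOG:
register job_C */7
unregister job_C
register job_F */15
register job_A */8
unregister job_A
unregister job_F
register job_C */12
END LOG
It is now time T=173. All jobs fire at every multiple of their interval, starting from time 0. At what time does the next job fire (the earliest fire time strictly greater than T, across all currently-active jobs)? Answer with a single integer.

Op 1: register job_C */7 -> active={job_C:*/7}
Op 2: unregister job_C -> active={}
Op 3: register job_F */15 -> active={job_F:*/15}
Op 4: register job_A */8 -> active={job_A:*/8, job_F:*/15}
Op 5: unregister job_A -> active={job_F:*/15}
Op 6: unregister job_F -> active={}
Op 7: register job_C */12 -> active={job_C:*/12}
  job_C: interval 12, next fire after T=173 is 180
Earliest fire time = 180 (job job_C)

Answer: 180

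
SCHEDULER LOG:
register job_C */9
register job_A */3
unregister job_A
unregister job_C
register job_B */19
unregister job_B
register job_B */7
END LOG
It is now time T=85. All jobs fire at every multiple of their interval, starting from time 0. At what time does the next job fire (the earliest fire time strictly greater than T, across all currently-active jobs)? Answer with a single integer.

Answer: 91

Derivation:
Op 1: register job_C */9 -> active={job_C:*/9}
Op 2: register job_A */3 -> active={job_A:*/3, job_C:*/9}
Op 3: unregister job_A -> active={job_C:*/9}
Op 4: unregister job_C -> active={}
Op 5: register job_B */19 -> active={job_B:*/19}
Op 6: unregister job_B -> active={}
Op 7: register job_B */7 -> active={job_B:*/7}
  job_B: interval 7, next fire after T=85 is 91
Earliest fire time = 91 (job job_B)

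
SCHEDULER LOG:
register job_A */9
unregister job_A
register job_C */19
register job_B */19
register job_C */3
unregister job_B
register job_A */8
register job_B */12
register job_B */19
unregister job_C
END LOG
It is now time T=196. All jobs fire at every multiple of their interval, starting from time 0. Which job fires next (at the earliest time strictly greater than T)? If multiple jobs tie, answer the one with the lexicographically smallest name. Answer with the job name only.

Answer: job_A

Derivation:
Op 1: register job_A */9 -> active={job_A:*/9}
Op 2: unregister job_A -> active={}
Op 3: register job_C */19 -> active={job_C:*/19}
Op 4: register job_B */19 -> active={job_B:*/19, job_C:*/19}
Op 5: register job_C */3 -> active={job_B:*/19, job_C:*/3}
Op 6: unregister job_B -> active={job_C:*/3}
Op 7: register job_A */8 -> active={job_A:*/8, job_C:*/3}
Op 8: register job_B */12 -> active={job_A:*/8, job_B:*/12, job_C:*/3}
Op 9: register job_B */19 -> active={job_A:*/8, job_B:*/19, job_C:*/3}
Op 10: unregister job_C -> active={job_A:*/8, job_B:*/19}
  job_A: interval 8, next fire after T=196 is 200
  job_B: interval 19, next fire after T=196 is 209
Earliest = 200, winner (lex tiebreak) = job_A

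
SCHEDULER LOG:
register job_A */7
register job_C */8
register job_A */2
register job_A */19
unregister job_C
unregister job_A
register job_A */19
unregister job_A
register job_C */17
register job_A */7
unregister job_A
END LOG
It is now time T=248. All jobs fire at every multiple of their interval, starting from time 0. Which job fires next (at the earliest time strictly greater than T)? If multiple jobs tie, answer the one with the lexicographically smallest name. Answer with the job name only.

Answer: job_C

Derivation:
Op 1: register job_A */7 -> active={job_A:*/7}
Op 2: register job_C */8 -> active={job_A:*/7, job_C:*/8}
Op 3: register job_A */2 -> active={job_A:*/2, job_C:*/8}
Op 4: register job_A */19 -> active={job_A:*/19, job_C:*/8}
Op 5: unregister job_C -> active={job_A:*/19}
Op 6: unregister job_A -> active={}
Op 7: register job_A */19 -> active={job_A:*/19}
Op 8: unregister job_A -> active={}
Op 9: register job_C */17 -> active={job_C:*/17}
Op 10: register job_A */7 -> active={job_A:*/7, job_C:*/17}
Op 11: unregister job_A -> active={job_C:*/17}
  job_C: interval 17, next fire after T=248 is 255
Earliest = 255, winner (lex tiebreak) = job_C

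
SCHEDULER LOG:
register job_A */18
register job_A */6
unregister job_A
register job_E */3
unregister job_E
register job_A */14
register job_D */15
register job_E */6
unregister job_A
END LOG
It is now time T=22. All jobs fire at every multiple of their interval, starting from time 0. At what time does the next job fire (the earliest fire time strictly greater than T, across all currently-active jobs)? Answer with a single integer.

Op 1: register job_A */18 -> active={job_A:*/18}
Op 2: register job_A */6 -> active={job_A:*/6}
Op 3: unregister job_A -> active={}
Op 4: register job_E */3 -> active={job_E:*/3}
Op 5: unregister job_E -> active={}
Op 6: register job_A */14 -> active={job_A:*/14}
Op 7: register job_D */15 -> active={job_A:*/14, job_D:*/15}
Op 8: register job_E */6 -> active={job_A:*/14, job_D:*/15, job_E:*/6}
Op 9: unregister job_A -> active={job_D:*/15, job_E:*/6}
  job_D: interval 15, next fire after T=22 is 30
  job_E: interval 6, next fire after T=22 is 24
Earliest fire time = 24 (job job_E)

Answer: 24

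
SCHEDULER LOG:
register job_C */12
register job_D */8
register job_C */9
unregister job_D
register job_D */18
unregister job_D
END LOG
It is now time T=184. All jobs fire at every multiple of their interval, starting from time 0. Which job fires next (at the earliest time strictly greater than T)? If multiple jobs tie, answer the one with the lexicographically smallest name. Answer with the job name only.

Answer: job_C

Derivation:
Op 1: register job_C */12 -> active={job_C:*/12}
Op 2: register job_D */8 -> active={job_C:*/12, job_D:*/8}
Op 3: register job_C */9 -> active={job_C:*/9, job_D:*/8}
Op 4: unregister job_D -> active={job_C:*/9}
Op 5: register job_D */18 -> active={job_C:*/9, job_D:*/18}
Op 6: unregister job_D -> active={job_C:*/9}
  job_C: interval 9, next fire after T=184 is 189
Earliest = 189, winner (lex tiebreak) = job_C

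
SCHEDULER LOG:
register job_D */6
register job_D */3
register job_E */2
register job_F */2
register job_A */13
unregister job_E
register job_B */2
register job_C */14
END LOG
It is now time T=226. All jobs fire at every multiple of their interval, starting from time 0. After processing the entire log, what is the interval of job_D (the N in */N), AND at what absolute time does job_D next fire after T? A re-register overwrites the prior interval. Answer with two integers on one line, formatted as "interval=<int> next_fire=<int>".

Answer: interval=3 next_fire=228

Derivation:
Op 1: register job_D */6 -> active={job_D:*/6}
Op 2: register job_D */3 -> active={job_D:*/3}
Op 3: register job_E */2 -> active={job_D:*/3, job_E:*/2}
Op 4: register job_F */2 -> active={job_D:*/3, job_E:*/2, job_F:*/2}
Op 5: register job_A */13 -> active={job_A:*/13, job_D:*/3, job_E:*/2, job_F:*/2}
Op 6: unregister job_E -> active={job_A:*/13, job_D:*/3, job_F:*/2}
Op 7: register job_B */2 -> active={job_A:*/13, job_B:*/2, job_D:*/3, job_F:*/2}
Op 8: register job_C */14 -> active={job_A:*/13, job_B:*/2, job_C:*/14, job_D:*/3, job_F:*/2}
Final interval of job_D = 3
Next fire of job_D after T=226: (226//3+1)*3 = 228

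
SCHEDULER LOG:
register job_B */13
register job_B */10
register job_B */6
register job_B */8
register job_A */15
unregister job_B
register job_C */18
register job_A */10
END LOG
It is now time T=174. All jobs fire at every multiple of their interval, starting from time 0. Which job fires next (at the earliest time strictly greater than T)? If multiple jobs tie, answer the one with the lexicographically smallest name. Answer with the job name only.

Op 1: register job_B */13 -> active={job_B:*/13}
Op 2: register job_B */10 -> active={job_B:*/10}
Op 3: register job_B */6 -> active={job_B:*/6}
Op 4: register job_B */8 -> active={job_B:*/8}
Op 5: register job_A */15 -> active={job_A:*/15, job_B:*/8}
Op 6: unregister job_B -> active={job_A:*/15}
Op 7: register job_C */18 -> active={job_A:*/15, job_C:*/18}
Op 8: register job_A */10 -> active={job_A:*/10, job_C:*/18}
  job_A: interval 10, next fire after T=174 is 180
  job_C: interval 18, next fire after T=174 is 180
Earliest = 180, winner (lex tiebreak) = job_A

Answer: job_A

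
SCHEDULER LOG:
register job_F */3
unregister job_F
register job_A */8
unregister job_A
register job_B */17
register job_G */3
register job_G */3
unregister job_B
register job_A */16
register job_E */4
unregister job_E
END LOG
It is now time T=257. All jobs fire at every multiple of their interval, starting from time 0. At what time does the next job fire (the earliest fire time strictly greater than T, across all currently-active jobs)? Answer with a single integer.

Op 1: register job_F */3 -> active={job_F:*/3}
Op 2: unregister job_F -> active={}
Op 3: register job_A */8 -> active={job_A:*/8}
Op 4: unregister job_A -> active={}
Op 5: register job_B */17 -> active={job_B:*/17}
Op 6: register job_G */3 -> active={job_B:*/17, job_G:*/3}
Op 7: register job_G */3 -> active={job_B:*/17, job_G:*/3}
Op 8: unregister job_B -> active={job_G:*/3}
Op 9: register job_A */16 -> active={job_A:*/16, job_G:*/3}
Op 10: register job_E */4 -> active={job_A:*/16, job_E:*/4, job_G:*/3}
Op 11: unregister job_E -> active={job_A:*/16, job_G:*/3}
  job_A: interval 16, next fire after T=257 is 272
  job_G: interval 3, next fire after T=257 is 258
Earliest fire time = 258 (job job_G)

Answer: 258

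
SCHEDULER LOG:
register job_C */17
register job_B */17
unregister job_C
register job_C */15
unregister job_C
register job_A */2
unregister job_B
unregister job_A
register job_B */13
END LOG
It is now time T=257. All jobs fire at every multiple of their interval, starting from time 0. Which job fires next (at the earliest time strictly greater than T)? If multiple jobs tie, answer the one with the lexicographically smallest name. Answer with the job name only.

Answer: job_B

Derivation:
Op 1: register job_C */17 -> active={job_C:*/17}
Op 2: register job_B */17 -> active={job_B:*/17, job_C:*/17}
Op 3: unregister job_C -> active={job_B:*/17}
Op 4: register job_C */15 -> active={job_B:*/17, job_C:*/15}
Op 5: unregister job_C -> active={job_B:*/17}
Op 6: register job_A */2 -> active={job_A:*/2, job_B:*/17}
Op 7: unregister job_B -> active={job_A:*/2}
Op 8: unregister job_A -> active={}
Op 9: register job_B */13 -> active={job_B:*/13}
  job_B: interval 13, next fire after T=257 is 260
Earliest = 260, winner (lex tiebreak) = job_B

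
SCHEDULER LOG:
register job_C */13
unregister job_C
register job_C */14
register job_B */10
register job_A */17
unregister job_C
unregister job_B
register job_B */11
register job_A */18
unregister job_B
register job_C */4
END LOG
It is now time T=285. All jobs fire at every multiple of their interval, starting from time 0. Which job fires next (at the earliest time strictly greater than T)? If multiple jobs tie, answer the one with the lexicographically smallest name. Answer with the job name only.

Answer: job_A

Derivation:
Op 1: register job_C */13 -> active={job_C:*/13}
Op 2: unregister job_C -> active={}
Op 3: register job_C */14 -> active={job_C:*/14}
Op 4: register job_B */10 -> active={job_B:*/10, job_C:*/14}
Op 5: register job_A */17 -> active={job_A:*/17, job_B:*/10, job_C:*/14}
Op 6: unregister job_C -> active={job_A:*/17, job_B:*/10}
Op 7: unregister job_B -> active={job_A:*/17}
Op 8: register job_B */11 -> active={job_A:*/17, job_B:*/11}
Op 9: register job_A */18 -> active={job_A:*/18, job_B:*/11}
Op 10: unregister job_B -> active={job_A:*/18}
Op 11: register job_C */4 -> active={job_A:*/18, job_C:*/4}
  job_A: interval 18, next fire after T=285 is 288
  job_C: interval 4, next fire after T=285 is 288
Earliest = 288, winner (lex tiebreak) = job_A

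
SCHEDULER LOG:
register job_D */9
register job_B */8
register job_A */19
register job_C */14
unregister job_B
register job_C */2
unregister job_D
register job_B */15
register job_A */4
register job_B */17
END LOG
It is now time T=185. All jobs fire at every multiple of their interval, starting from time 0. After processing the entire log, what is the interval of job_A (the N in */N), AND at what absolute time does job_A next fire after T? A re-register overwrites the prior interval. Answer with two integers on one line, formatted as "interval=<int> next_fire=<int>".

Answer: interval=4 next_fire=188

Derivation:
Op 1: register job_D */9 -> active={job_D:*/9}
Op 2: register job_B */8 -> active={job_B:*/8, job_D:*/9}
Op 3: register job_A */19 -> active={job_A:*/19, job_B:*/8, job_D:*/9}
Op 4: register job_C */14 -> active={job_A:*/19, job_B:*/8, job_C:*/14, job_D:*/9}
Op 5: unregister job_B -> active={job_A:*/19, job_C:*/14, job_D:*/9}
Op 6: register job_C */2 -> active={job_A:*/19, job_C:*/2, job_D:*/9}
Op 7: unregister job_D -> active={job_A:*/19, job_C:*/2}
Op 8: register job_B */15 -> active={job_A:*/19, job_B:*/15, job_C:*/2}
Op 9: register job_A */4 -> active={job_A:*/4, job_B:*/15, job_C:*/2}
Op 10: register job_B */17 -> active={job_A:*/4, job_B:*/17, job_C:*/2}
Final interval of job_A = 4
Next fire of job_A after T=185: (185//4+1)*4 = 188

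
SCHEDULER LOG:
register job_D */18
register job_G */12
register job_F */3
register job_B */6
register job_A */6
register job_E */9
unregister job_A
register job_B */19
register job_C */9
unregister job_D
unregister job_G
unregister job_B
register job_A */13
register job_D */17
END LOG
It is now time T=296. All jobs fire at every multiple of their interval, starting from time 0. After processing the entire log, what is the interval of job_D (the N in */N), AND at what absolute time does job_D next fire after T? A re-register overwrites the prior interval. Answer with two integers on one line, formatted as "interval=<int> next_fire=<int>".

Op 1: register job_D */18 -> active={job_D:*/18}
Op 2: register job_G */12 -> active={job_D:*/18, job_G:*/12}
Op 3: register job_F */3 -> active={job_D:*/18, job_F:*/3, job_G:*/12}
Op 4: register job_B */6 -> active={job_B:*/6, job_D:*/18, job_F:*/3, job_G:*/12}
Op 5: register job_A */6 -> active={job_A:*/6, job_B:*/6, job_D:*/18, job_F:*/3, job_G:*/12}
Op 6: register job_E */9 -> active={job_A:*/6, job_B:*/6, job_D:*/18, job_E:*/9, job_F:*/3, job_G:*/12}
Op 7: unregister job_A -> active={job_B:*/6, job_D:*/18, job_E:*/9, job_F:*/3, job_G:*/12}
Op 8: register job_B */19 -> active={job_B:*/19, job_D:*/18, job_E:*/9, job_F:*/3, job_G:*/12}
Op 9: register job_C */9 -> active={job_B:*/19, job_C:*/9, job_D:*/18, job_E:*/9, job_F:*/3, job_G:*/12}
Op 10: unregister job_D -> active={job_B:*/19, job_C:*/9, job_E:*/9, job_F:*/3, job_G:*/12}
Op 11: unregister job_G -> active={job_B:*/19, job_C:*/9, job_E:*/9, job_F:*/3}
Op 12: unregister job_B -> active={job_C:*/9, job_E:*/9, job_F:*/3}
Op 13: register job_A */13 -> active={job_A:*/13, job_C:*/9, job_E:*/9, job_F:*/3}
Op 14: register job_D */17 -> active={job_A:*/13, job_C:*/9, job_D:*/17, job_E:*/9, job_F:*/3}
Final interval of job_D = 17
Next fire of job_D after T=296: (296//17+1)*17 = 306

Answer: interval=17 next_fire=306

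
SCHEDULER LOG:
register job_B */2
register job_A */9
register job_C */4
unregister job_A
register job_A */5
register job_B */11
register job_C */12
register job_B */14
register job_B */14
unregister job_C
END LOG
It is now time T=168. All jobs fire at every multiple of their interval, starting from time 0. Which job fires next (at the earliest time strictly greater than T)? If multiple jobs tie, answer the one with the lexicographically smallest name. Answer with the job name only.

Answer: job_A

Derivation:
Op 1: register job_B */2 -> active={job_B:*/2}
Op 2: register job_A */9 -> active={job_A:*/9, job_B:*/2}
Op 3: register job_C */4 -> active={job_A:*/9, job_B:*/2, job_C:*/4}
Op 4: unregister job_A -> active={job_B:*/2, job_C:*/4}
Op 5: register job_A */5 -> active={job_A:*/5, job_B:*/2, job_C:*/4}
Op 6: register job_B */11 -> active={job_A:*/5, job_B:*/11, job_C:*/4}
Op 7: register job_C */12 -> active={job_A:*/5, job_B:*/11, job_C:*/12}
Op 8: register job_B */14 -> active={job_A:*/5, job_B:*/14, job_C:*/12}
Op 9: register job_B */14 -> active={job_A:*/5, job_B:*/14, job_C:*/12}
Op 10: unregister job_C -> active={job_A:*/5, job_B:*/14}
  job_A: interval 5, next fire after T=168 is 170
  job_B: interval 14, next fire after T=168 is 182
Earliest = 170, winner (lex tiebreak) = job_A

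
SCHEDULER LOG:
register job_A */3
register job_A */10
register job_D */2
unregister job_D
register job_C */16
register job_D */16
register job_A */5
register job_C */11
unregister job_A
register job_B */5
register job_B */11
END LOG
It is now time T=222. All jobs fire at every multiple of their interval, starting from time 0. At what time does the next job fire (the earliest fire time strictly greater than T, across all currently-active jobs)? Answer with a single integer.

Answer: 224

Derivation:
Op 1: register job_A */3 -> active={job_A:*/3}
Op 2: register job_A */10 -> active={job_A:*/10}
Op 3: register job_D */2 -> active={job_A:*/10, job_D:*/2}
Op 4: unregister job_D -> active={job_A:*/10}
Op 5: register job_C */16 -> active={job_A:*/10, job_C:*/16}
Op 6: register job_D */16 -> active={job_A:*/10, job_C:*/16, job_D:*/16}
Op 7: register job_A */5 -> active={job_A:*/5, job_C:*/16, job_D:*/16}
Op 8: register job_C */11 -> active={job_A:*/5, job_C:*/11, job_D:*/16}
Op 9: unregister job_A -> active={job_C:*/11, job_D:*/16}
Op 10: register job_B */5 -> active={job_B:*/5, job_C:*/11, job_D:*/16}
Op 11: register job_B */11 -> active={job_B:*/11, job_C:*/11, job_D:*/16}
  job_B: interval 11, next fire after T=222 is 231
  job_C: interval 11, next fire after T=222 is 231
  job_D: interval 16, next fire after T=222 is 224
Earliest fire time = 224 (job job_D)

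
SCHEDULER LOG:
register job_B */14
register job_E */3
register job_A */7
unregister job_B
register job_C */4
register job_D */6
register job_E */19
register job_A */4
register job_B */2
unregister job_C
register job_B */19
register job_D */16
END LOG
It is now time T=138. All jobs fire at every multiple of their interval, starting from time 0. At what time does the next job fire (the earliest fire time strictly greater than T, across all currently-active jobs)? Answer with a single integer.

Answer: 140

Derivation:
Op 1: register job_B */14 -> active={job_B:*/14}
Op 2: register job_E */3 -> active={job_B:*/14, job_E:*/3}
Op 3: register job_A */7 -> active={job_A:*/7, job_B:*/14, job_E:*/3}
Op 4: unregister job_B -> active={job_A:*/7, job_E:*/3}
Op 5: register job_C */4 -> active={job_A:*/7, job_C:*/4, job_E:*/3}
Op 6: register job_D */6 -> active={job_A:*/7, job_C:*/4, job_D:*/6, job_E:*/3}
Op 7: register job_E */19 -> active={job_A:*/7, job_C:*/4, job_D:*/6, job_E:*/19}
Op 8: register job_A */4 -> active={job_A:*/4, job_C:*/4, job_D:*/6, job_E:*/19}
Op 9: register job_B */2 -> active={job_A:*/4, job_B:*/2, job_C:*/4, job_D:*/6, job_E:*/19}
Op 10: unregister job_C -> active={job_A:*/4, job_B:*/2, job_D:*/6, job_E:*/19}
Op 11: register job_B */19 -> active={job_A:*/4, job_B:*/19, job_D:*/6, job_E:*/19}
Op 12: register job_D */16 -> active={job_A:*/4, job_B:*/19, job_D:*/16, job_E:*/19}
  job_A: interval 4, next fire after T=138 is 140
  job_B: interval 19, next fire after T=138 is 152
  job_D: interval 16, next fire after T=138 is 144
  job_E: interval 19, next fire after T=138 is 152
Earliest fire time = 140 (job job_A)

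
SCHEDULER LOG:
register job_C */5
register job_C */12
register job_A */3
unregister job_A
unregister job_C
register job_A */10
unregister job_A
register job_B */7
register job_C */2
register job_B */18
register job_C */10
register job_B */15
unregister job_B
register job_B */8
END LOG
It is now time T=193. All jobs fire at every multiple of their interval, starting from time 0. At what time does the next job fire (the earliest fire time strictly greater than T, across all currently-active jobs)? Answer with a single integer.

Op 1: register job_C */5 -> active={job_C:*/5}
Op 2: register job_C */12 -> active={job_C:*/12}
Op 3: register job_A */3 -> active={job_A:*/3, job_C:*/12}
Op 4: unregister job_A -> active={job_C:*/12}
Op 5: unregister job_C -> active={}
Op 6: register job_A */10 -> active={job_A:*/10}
Op 7: unregister job_A -> active={}
Op 8: register job_B */7 -> active={job_B:*/7}
Op 9: register job_C */2 -> active={job_B:*/7, job_C:*/2}
Op 10: register job_B */18 -> active={job_B:*/18, job_C:*/2}
Op 11: register job_C */10 -> active={job_B:*/18, job_C:*/10}
Op 12: register job_B */15 -> active={job_B:*/15, job_C:*/10}
Op 13: unregister job_B -> active={job_C:*/10}
Op 14: register job_B */8 -> active={job_B:*/8, job_C:*/10}
  job_B: interval 8, next fire after T=193 is 200
  job_C: interval 10, next fire after T=193 is 200
Earliest fire time = 200 (job job_B)

Answer: 200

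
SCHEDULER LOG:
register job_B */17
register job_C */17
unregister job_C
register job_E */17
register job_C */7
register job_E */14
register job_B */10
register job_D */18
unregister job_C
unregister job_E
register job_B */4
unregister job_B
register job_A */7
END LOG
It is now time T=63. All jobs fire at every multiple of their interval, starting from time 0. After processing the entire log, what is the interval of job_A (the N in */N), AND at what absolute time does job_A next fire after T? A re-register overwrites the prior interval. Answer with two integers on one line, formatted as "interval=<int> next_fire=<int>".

Op 1: register job_B */17 -> active={job_B:*/17}
Op 2: register job_C */17 -> active={job_B:*/17, job_C:*/17}
Op 3: unregister job_C -> active={job_B:*/17}
Op 4: register job_E */17 -> active={job_B:*/17, job_E:*/17}
Op 5: register job_C */7 -> active={job_B:*/17, job_C:*/7, job_E:*/17}
Op 6: register job_E */14 -> active={job_B:*/17, job_C:*/7, job_E:*/14}
Op 7: register job_B */10 -> active={job_B:*/10, job_C:*/7, job_E:*/14}
Op 8: register job_D */18 -> active={job_B:*/10, job_C:*/7, job_D:*/18, job_E:*/14}
Op 9: unregister job_C -> active={job_B:*/10, job_D:*/18, job_E:*/14}
Op 10: unregister job_E -> active={job_B:*/10, job_D:*/18}
Op 11: register job_B */4 -> active={job_B:*/4, job_D:*/18}
Op 12: unregister job_B -> active={job_D:*/18}
Op 13: register job_A */7 -> active={job_A:*/7, job_D:*/18}
Final interval of job_A = 7
Next fire of job_A after T=63: (63//7+1)*7 = 70

Answer: interval=7 next_fire=70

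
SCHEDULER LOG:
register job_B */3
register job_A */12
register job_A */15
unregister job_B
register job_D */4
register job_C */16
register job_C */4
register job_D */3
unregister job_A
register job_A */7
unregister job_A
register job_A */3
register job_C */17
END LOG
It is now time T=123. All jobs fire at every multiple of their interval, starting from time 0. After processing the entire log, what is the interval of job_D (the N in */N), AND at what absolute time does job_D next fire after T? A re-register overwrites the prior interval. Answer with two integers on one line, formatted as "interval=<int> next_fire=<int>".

Answer: interval=3 next_fire=126

Derivation:
Op 1: register job_B */3 -> active={job_B:*/3}
Op 2: register job_A */12 -> active={job_A:*/12, job_B:*/3}
Op 3: register job_A */15 -> active={job_A:*/15, job_B:*/3}
Op 4: unregister job_B -> active={job_A:*/15}
Op 5: register job_D */4 -> active={job_A:*/15, job_D:*/4}
Op 6: register job_C */16 -> active={job_A:*/15, job_C:*/16, job_D:*/4}
Op 7: register job_C */4 -> active={job_A:*/15, job_C:*/4, job_D:*/4}
Op 8: register job_D */3 -> active={job_A:*/15, job_C:*/4, job_D:*/3}
Op 9: unregister job_A -> active={job_C:*/4, job_D:*/3}
Op 10: register job_A */7 -> active={job_A:*/7, job_C:*/4, job_D:*/3}
Op 11: unregister job_A -> active={job_C:*/4, job_D:*/3}
Op 12: register job_A */3 -> active={job_A:*/3, job_C:*/4, job_D:*/3}
Op 13: register job_C */17 -> active={job_A:*/3, job_C:*/17, job_D:*/3}
Final interval of job_D = 3
Next fire of job_D after T=123: (123//3+1)*3 = 126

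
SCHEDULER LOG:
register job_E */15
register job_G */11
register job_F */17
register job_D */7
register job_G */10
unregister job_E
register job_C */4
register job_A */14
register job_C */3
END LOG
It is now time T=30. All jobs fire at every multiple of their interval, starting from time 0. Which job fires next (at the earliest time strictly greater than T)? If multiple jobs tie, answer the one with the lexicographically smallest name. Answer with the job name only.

Op 1: register job_E */15 -> active={job_E:*/15}
Op 2: register job_G */11 -> active={job_E:*/15, job_G:*/11}
Op 3: register job_F */17 -> active={job_E:*/15, job_F:*/17, job_G:*/11}
Op 4: register job_D */7 -> active={job_D:*/7, job_E:*/15, job_F:*/17, job_G:*/11}
Op 5: register job_G */10 -> active={job_D:*/7, job_E:*/15, job_F:*/17, job_G:*/10}
Op 6: unregister job_E -> active={job_D:*/7, job_F:*/17, job_G:*/10}
Op 7: register job_C */4 -> active={job_C:*/4, job_D:*/7, job_F:*/17, job_G:*/10}
Op 8: register job_A */14 -> active={job_A:*/14, job_C:*/4, job_D:*/7, job_F:*/17, job_G:*/10}
Op 9: register job_C */3 -> active={job_A:*/14, job_C:*/3, job_D:*/7, job_F:*/17, job_G:*/10}
  job_A: interval 14, next fire after T=30 is 42
  job_C: interval 3, next fire after T=30 is 33
  job_D: interval 7, next fire after T=30 is 35
  job_F: interval 17, next fire after T=30 is 34
  job_G: interval 10, next fire after T=30 is 40
Earliest = 33, winner (lex tiebreak) = job_C

Answer: job_C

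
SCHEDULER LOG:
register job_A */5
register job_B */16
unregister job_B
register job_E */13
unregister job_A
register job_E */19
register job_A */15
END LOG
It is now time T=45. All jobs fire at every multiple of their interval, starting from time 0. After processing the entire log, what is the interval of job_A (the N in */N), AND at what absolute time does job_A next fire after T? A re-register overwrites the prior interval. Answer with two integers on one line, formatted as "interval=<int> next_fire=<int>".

Answer: interval=15 next_fire=60

Derivation:
Op 1: register job_A */5 -> active={job_A:*/5}
Op 2: register job_B */16 -> active={job_A:*/5, job_B:*/16}
Op 3: unregister job_B -> active={job_A:*/5}
Op 4: register job_E */13 -> active={job_A:*/5, job_E:*/13}
Op 5: unregister job_A -> active={job_E:*/13}
Op 6: register job_E */19 -> active={job_E:*/19}
Op 7: register job_A */15 -> active={job_A:*/15, job_E:*/19}
Final interval of job_A = 15
Next fire of job_A after T=45: (45//15+1)*15 = 60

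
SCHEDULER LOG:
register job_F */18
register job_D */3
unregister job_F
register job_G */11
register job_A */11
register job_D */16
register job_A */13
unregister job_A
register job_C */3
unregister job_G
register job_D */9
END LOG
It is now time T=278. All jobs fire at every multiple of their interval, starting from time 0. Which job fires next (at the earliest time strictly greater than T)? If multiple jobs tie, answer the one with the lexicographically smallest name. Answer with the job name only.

Answer: job_C

Derivation:
Op 1: register job_F */18 -> active={job_F:*/18}
Op 2: register job_D */3 -> active={job_D:*/3, job_F:*/18}
Op 3: unregister job_F -> active={job_D:*/3}
Op 4: register job_G */11 -> active={job_D:*/3, job_G:*/11}
Op 5: register job_A */11 -> active={job_A:*/11, job_D:*/3, job_G:*/11}
Op 6: register job_D */16 -> active={job_A:*/11, job_D:*/16, job_G:*/11}
Op 7: register job_A */13 -> active={job_A:*/13, job_D:*/16, job_G:*/11}
Op 8: unregister job_A -> active={job_D:*/16, job_G:*/11}
Op 9: register job_C */3 -> active={job_C:*/3, job_D:*/16, job_G:*/11}
Op 10: unregister job_G -> active={job_C:*/3, job_D:*/16}
Op 11: register job_D */9 -> active={job_C:*/3, job_D:*/9}
  job_C: interval 3, next fire after T=278 is 279
  job_D: interval 9, next fire after T=278 is 279
Earliest = 279, winner (lex tiebreak) = job_C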